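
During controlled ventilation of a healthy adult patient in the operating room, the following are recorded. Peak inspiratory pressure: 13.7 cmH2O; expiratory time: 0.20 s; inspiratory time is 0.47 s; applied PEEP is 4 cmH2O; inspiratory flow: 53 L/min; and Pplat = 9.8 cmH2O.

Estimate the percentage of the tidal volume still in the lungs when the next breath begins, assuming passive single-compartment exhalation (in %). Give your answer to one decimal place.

53.1

Flow: 53 L/min ÷ 60 = 0.8833 L/s.
Vt = flow × Ti = 0.8833 L/s × 0.47 s × 1000 mL/L = 415.15 mL.
R = (PIP − Pplat)/V̇ = (13.7 − 9.8) / 0.8833 = 3.9/0.8833 = 4.415 cmH2O·s/L.
C = Vt/(Pplat − PEEP) = 415.15 / (9.8 − 4) = 415.15/5.8 = 71.578 mL/cmH2O.
τ = R × C = 4.415 × 0.07158 L/cmH2O = 0.316 s.
Fraction remaining at end-expiration = e^(−Te/τ) = e^(−0.20/0.316) = 0.531 → 53.1%.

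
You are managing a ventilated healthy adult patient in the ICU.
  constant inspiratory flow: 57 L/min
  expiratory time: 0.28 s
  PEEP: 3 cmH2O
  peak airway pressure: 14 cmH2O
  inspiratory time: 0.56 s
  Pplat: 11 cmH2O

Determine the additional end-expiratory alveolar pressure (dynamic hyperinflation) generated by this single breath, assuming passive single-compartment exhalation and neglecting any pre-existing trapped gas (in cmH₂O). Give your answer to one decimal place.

2.1

Flow: 57 L/min ÷ 60 = 0.95 L/s.
Vt = flow × Ti = 0.95 L/s × 0.56 s × 1000 mL/L = 532.0 mL.
R = (PIP − Pplat)/V̇ = (14 − 11) / 0.95 = 3.0/0.95 = 3.158 cmH2O·s/L.
C = Vt/(Pplat − PEEP) = 532.0 / (11 − 3) = 532.0/8.0 = 66.5 mL/cmH2O.
τ = R × C = 3.158 × 0.0665 L/cmH2O = 0.21 s.
Fraction remaining = e^(−Te/τ) = e^(−0.28/0.21) = 0.2636; trapped volume = 532.0 × 0.2636 = 140.24 mL.
Additional alveolar pressure from trapping ≈ V_trapped / C = 140.24 / 66.5 = 2.109 cmH2O.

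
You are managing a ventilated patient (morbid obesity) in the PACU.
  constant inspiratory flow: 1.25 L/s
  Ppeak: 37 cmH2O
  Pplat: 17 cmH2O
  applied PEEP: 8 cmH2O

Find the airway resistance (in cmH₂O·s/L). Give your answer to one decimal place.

16.0

Raw = (PIP − Pplat) / flow = (37 − 17) / 1.25 = 20.0 / 1.25 = 16.0 cmH2O·s/L.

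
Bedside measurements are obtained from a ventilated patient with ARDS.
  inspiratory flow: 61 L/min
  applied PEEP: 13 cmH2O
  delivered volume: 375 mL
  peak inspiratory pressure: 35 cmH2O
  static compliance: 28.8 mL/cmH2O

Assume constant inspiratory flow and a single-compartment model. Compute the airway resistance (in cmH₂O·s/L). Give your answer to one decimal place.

Flow: 61 L/min ÷ 60 = 1.0167 L/s.
Equation of motion (constant flow): PIP = Vt/C + R·V̇ + PEEP.
R·V̇ = PIP − Vt/C − PEEP = 35 − 375/28.8 − 13 = 35 − 13.021 − 13 = 8.979 cmH2O.
R = 8.979 / 1.0167 = 8.832 cmH2O·s/L.

8.8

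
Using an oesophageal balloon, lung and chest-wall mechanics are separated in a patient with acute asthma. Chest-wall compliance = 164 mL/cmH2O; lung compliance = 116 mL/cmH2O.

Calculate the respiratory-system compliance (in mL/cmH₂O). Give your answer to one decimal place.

67.9

Lung and chest wall are elastances in series: 1/Crs = 1/CL + 1/Ccw.
1/Crs = 1/116 + 1/164 = 0.01472.
Crs = 67.935 mL/cmH2O.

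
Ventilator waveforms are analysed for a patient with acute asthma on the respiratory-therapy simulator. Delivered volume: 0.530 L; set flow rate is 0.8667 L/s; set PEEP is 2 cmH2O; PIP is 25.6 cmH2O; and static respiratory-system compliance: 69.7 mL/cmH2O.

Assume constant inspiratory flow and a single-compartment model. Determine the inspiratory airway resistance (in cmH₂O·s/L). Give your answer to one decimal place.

18.5

Equation of motion (constant flow): PIP = Vt/C + R·V̇ + PEEP.
R·V̇ = PIP − Vt/C − PEEP = 25.6 − 530/69.7 − 2 = 25.6 − 7.604 − 2 = 15.996 cmH2O.
R = 15.996 / 0.8667 = 18.456 cmH2O·s/L.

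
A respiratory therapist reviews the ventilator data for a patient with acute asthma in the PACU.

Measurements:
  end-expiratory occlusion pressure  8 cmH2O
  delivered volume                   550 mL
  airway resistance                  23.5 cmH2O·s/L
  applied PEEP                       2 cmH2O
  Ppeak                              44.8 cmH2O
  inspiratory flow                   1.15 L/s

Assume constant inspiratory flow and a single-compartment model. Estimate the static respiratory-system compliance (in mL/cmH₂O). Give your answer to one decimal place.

Total PEEP = 8 cmH2O (set 2 + intrinsic 6); this is the baseline alveolar pressure.
Equation of motion (constant flow): PIP = Vt/C + R·V̇ + PEEP.
Vt/C = PIP − R·V̇ − PEEP = 44.8 − 23.5×1.15 − 8 = 44.8 − 27.025 − 8 = 9.775 cmH2O.
C = Vt / 9.775 = 550 / 9.775 = 56.266 mL/cmH2O.

56.3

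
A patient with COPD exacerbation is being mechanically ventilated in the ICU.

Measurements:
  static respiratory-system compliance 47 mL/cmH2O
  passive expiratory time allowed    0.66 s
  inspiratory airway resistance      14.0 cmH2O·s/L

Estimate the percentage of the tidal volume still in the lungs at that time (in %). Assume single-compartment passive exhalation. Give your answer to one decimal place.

36.7

τ = R × C = 14.0 × 47 mL/cmH2O = 14.0 × 0.047 L/cmH2O = 0.658 s.
Passive exhalation: V(t)/V₀ = e^(−t/τ) = e^(−0.66/0.658) = 0.3668.
Fraction remaining = 0.3668 → 36.68%.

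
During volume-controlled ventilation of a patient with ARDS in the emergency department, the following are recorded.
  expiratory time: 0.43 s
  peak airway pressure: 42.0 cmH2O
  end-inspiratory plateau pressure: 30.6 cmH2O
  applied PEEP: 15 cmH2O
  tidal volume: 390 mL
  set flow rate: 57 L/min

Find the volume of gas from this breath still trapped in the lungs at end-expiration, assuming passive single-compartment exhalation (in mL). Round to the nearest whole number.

Flow: 57 L/min ÷ 60 = 0.95 L/s.
R = (PIP − Pplat)/V̇ = (42.0 − 30.6) / 0.95 = 11.4/0.95 = 12.0 cmH2O·s/L.
C = Vt/(Pplat − PEEP) = 390.0 / (30.6 − 15) = 390.0/15.6 = 25.0 mL/cmH2O.
τ = R × C = 12.0 × 0.025 L/cmH2O = 0.3 s.
Fraction remaining = e^(−Te/τ) = e^(−0.43/0.3) = 0.2385.
Trapped volume = 390.0 × 0.2385 = 93.015 mL.

93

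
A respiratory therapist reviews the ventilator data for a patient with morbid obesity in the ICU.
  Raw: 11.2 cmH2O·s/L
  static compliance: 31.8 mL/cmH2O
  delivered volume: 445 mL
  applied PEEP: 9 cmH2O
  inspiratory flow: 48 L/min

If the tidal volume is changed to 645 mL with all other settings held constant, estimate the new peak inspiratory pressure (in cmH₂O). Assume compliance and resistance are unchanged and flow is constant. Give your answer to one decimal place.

38.2

Flow: 48 L/min ÷ 60 = 0.8 L/s.
PIP = Vt/C + R·V̇ + PEEP (constant-flow equation of motion).
Only the elastic term changes: ΔPIP = ΔVt / C = (645 − 445) / 31.8 = 6.289 cmH2O.
Original PIP = 445/31.8 + 11.2×0.8 + 9 = 31.954 cmH2O; new PIP = 31.954 + (6.289) = 38.243 cmH2O.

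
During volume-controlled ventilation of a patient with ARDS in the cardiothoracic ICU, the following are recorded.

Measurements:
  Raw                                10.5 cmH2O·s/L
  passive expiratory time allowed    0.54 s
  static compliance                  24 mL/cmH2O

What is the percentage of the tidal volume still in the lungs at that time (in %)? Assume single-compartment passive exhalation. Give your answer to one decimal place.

τ = R × C = 10.5 × 24 mL/cmH2O = 10.5 × 0.024 L/cmH2O = 0.252 s.
Passive exhalation: V(t)/V₀ = e^(−t/τ) = e^(−0.54/0.252) = 0.1173.
Fraction remaining = 0.1173 → 11.73%.

11.7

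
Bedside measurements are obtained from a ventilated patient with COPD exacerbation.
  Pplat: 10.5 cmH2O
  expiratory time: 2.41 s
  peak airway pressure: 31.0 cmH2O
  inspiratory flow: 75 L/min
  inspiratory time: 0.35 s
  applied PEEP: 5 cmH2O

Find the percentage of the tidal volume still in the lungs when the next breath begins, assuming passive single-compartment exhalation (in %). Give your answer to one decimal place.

Flow: 75 L/min ÷ 60 = 1.25 L/s.
Vt = flow × Ti = 1.25 L/s × 0.35 s × 1000 mL/L = 437.5 mL.
R = (PIP − Pplat)/V̇ = (31.0 − 10.5) / 1.25 = 20.5/1.25 = 16.4 cmH2O·s/L.
C = Vt/(Pplat − PEEP) = 437.5 / (10.5 − 5) = 437.5/5.5 = 79.545 mL/cmH2O.
τ = R × C = 16.4 × 0.07955 L/cmH2O = 1.305 s.
Fraction remaining at end-expiration = e^(−Te/τ) = e^(−2.41/1.305) = 0.1578 → 15.78%.

15.8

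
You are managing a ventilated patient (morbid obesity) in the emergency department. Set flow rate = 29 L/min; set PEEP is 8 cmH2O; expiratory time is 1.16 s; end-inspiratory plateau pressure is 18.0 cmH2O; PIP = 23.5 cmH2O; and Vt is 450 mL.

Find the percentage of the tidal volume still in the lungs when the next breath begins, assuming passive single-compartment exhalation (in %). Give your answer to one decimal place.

10.4

Flow: 29 L/min ÷ 60 = 0.4833 L/s.
R = (PIP − Pplat)/V̇ = (23.5 − 18.0) / 0.4833 = 5.5/0.4833 = 11.38 cmH2O·s/L.
C = Vt/(Pplat − PEEP) = 450.0 / (18.0 − 8) = 450.0/10.0 = 45.0 mL/cmH2O.
τ = R × C = 11.38 × 0.045 L/cmH2O = 0.5121 s.
Fraction remaining at end-expiration = e^(−Te/τ) = e^(−1.16/0.5121) = 0.1038 → 10.38%.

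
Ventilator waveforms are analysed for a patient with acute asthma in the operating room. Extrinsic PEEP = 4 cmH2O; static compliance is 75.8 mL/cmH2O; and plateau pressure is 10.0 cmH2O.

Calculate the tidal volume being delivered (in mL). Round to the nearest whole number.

Vt = Cstat × (Pplat − PEEP) = 75.8 × (10.0 − 4) = 75.8 × 6.0 = 454.8 mL.

455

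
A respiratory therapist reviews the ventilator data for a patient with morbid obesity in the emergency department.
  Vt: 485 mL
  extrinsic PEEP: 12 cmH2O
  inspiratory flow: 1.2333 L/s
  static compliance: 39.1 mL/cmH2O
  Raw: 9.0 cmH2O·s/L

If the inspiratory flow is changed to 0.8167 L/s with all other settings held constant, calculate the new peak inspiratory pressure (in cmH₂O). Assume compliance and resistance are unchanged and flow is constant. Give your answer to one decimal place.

31.8

PIP = Vt/C + R·V̇ + PEEP (constant-flow equation of motion).
Only the resistive term changes: ΔPIP = R × ΔV̇ = 9.0 × (0.8167 − 1.2333) = 9.0 × -0.4166 = -3.749 cmH2O.
Original PIP = 485/39.1 + 9.0×1.2333 + 12 = 35.504 cmH2O; new PIP = 35.504 + (-3.749) = 31.755 cmH2O.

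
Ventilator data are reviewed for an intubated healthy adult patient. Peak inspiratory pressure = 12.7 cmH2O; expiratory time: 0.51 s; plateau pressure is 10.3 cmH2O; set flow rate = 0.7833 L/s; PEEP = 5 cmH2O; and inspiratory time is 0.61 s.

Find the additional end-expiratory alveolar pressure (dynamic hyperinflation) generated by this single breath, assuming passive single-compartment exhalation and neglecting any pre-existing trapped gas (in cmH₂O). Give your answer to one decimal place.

Vt = flow × Ti = 0.7833 L/s × 0.61 s × 1000 mL/L = 477.81 mL.
R = (PIP − Pplat)/V̇ = (12.7 − 10.3) / 0.7833 = 2.4/0.7833 = 3.064 cmH2O·s/L.
C = Vt/(Pplat − PEEP) = 477.81 / (10.3 − 5) = 477.81/5.3 = 90.153 mL/cmH2O.
τ = R × C = 3.064 × 0.09015 L/cmH2O = 0.2762 s.
Fraction remaining = e^(−Te/τ) = e^(−0.51/0.2762) = 0.1578; trapped volume = 477.81 × 0.1578 = 75.398 mL.
Additional alveolar pressure from trapping ≈ V_trapped / C = 75.398 / 90.153 = 0.8363 cmH2O.

0.8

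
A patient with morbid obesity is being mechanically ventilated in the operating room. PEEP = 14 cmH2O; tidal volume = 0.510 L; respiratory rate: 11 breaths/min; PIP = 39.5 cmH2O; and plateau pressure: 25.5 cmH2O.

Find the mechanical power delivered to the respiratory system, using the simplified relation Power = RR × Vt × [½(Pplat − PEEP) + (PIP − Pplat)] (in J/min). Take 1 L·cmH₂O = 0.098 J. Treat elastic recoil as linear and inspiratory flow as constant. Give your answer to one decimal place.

Per-breath work = Vt × [½(Pplat−PEEP) + (PIP−Pplat)] = 0.510 × [0.5×11.5 + 14.0] = 0.510 × 19.75 = 10.073 L·cmH2O.
Power = 11 × 10.073 = 110.8 L·cmH2O/min.
× 0.098 J/(L·cmH2O) → 10.858 J/min.

10.9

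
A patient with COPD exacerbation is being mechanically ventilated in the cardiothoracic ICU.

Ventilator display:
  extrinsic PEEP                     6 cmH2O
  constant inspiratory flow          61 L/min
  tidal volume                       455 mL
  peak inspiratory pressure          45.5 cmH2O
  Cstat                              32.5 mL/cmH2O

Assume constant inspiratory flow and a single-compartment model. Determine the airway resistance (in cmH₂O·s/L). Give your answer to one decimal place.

25.1

Flow: 61 L/min ÷ 60 = 1.0167 L/s.
Equation of motion (constant flow): PIP = Vt/C + R·V̇ + PEEP.
R·V̇ = PIP − Vt/C − PEEP = 45.5 − 455/32.5 − 6 = 45.5 − 14.0 − 6 = 25.5 cmH2O.
R = 25.5 / 1.0167 = 25.081 cmH2O·s/L.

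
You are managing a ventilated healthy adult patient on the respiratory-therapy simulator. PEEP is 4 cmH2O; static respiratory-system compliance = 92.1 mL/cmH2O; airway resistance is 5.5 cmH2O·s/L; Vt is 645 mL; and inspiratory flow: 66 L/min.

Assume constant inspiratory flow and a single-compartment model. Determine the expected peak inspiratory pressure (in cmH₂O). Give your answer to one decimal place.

17.1

Flow: 66 L/min ÷ 60 = 1.1 L/s.
Equation of motion (constant flow): PIP = Vt/C + R·V̇ + PEEP.
PIP = 645/92.1 + 5.5×1.1 + 4 = 7.003 + 6.05 + 4 = 17.053 cmH2O.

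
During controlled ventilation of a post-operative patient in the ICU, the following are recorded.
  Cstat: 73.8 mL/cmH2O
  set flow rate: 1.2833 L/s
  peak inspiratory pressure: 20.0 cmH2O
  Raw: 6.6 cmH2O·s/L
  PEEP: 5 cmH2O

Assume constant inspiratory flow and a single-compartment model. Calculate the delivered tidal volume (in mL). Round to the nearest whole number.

482

Equation of motion (constant flow): PIP = Vt/C + R·V̇ + PEEP.
Vt/C = PIP − R·V̇ − PEEP = 20.0 − 8.47 − 5 = 6.53 cmH2O.
Vt = C × 6.53 = 73.8 × 6.53 = 481.91 mL.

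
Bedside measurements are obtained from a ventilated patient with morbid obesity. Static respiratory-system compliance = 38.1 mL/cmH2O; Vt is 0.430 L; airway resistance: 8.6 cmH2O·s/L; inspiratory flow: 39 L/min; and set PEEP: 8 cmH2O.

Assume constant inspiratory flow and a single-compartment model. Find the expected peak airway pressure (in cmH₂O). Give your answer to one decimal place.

24.9

Flow: 39 L/min ÷ 60 = 0.65 L/s.
Equation of motion (constant flow): PIP = Vt/C + R·V̇ + PEEP.
PIP = 430/38.1 + 8.6×0.65 + 8 = 11.286 + 5.59 + 8 = 24.876 cmH2O.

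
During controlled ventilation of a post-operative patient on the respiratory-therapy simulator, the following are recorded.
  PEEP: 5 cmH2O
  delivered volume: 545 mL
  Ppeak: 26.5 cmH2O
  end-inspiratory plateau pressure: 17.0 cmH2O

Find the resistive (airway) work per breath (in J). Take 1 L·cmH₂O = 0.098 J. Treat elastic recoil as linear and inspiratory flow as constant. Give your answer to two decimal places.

0.51

With constant inspiratory flow the resistive pressure is constant at PIP − Pplat = 26.5 − 17.0 = 9.5 cmH2O, so resistive work = 9.5 × 0.545 = 5.178 L·cmH2O.
× 0.098 J/(L·cmH2O) → 0.5074 J.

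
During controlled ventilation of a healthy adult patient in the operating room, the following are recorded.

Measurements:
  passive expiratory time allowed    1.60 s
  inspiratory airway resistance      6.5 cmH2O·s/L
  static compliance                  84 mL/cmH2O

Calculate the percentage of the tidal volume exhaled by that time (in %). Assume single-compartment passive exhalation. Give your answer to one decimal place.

τ = R × C = 6.5 × 84 mL/cmH2O = 6.5 × 0.084 L/cmH2O = 0.546 s.
Passive exhalation: V(t)/V₀ = e^(−t/τ) = e^(−1.60/0.546) = 0.05338.
Fraction exhaled = 1 − 0.05338 = 0.9466 → 94.66%.

94.7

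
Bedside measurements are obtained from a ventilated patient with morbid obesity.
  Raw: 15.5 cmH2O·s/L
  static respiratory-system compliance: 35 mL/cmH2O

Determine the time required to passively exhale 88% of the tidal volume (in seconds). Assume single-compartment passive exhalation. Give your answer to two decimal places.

τ = R × C = 15.5 × 35 mL/cmH2O = 15.5 × 0.035 L/cmH2O = 0.5425 s.
Exhaled fraction f = 1 − e^(−t/τ) → t = −τ·ln(1 − f) = −0.5425·ln(0.12) = 1.15 s.

1.15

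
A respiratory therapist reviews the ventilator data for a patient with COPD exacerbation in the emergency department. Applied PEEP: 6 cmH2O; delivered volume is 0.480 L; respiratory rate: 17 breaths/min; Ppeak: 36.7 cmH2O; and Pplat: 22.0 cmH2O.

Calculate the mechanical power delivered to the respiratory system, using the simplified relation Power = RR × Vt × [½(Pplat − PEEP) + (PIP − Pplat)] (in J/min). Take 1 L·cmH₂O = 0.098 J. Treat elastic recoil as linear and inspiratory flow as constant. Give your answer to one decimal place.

Per-breath work = Vt × [½(Pplat−PEEP) + (PIP−Pplat)] = 0.480 × [0.5×16.0 + 14.7] = 0.480 × 22.7 = 10.896 L·cmH2O.
Power = 17 × 10.896 = 185.23 L·cmH2O/min.
× 0.098 J/(L·cmH2O) → 18.153 J/min.

18.2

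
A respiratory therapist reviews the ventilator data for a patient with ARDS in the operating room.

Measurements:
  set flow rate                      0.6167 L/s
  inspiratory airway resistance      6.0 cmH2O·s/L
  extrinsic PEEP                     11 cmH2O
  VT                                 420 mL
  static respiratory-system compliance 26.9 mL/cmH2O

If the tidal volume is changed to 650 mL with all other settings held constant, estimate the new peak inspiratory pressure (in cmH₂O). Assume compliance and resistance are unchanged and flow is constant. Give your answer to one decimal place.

38.9

PIP = Vt/C + R·V̇ + PEEP (constant-flow equation of motion).
Only the elastic term changes: ΔPIP = ΔVt / C = (650 − 420) / 26.9 = 8.55 cmH2O.
Original PIP = 420/26.9 + 6.0×0.6167 + 11 = 30.314 cmH2O; new PIP = 30.314 + (8.55) = 38.864 cmH2O.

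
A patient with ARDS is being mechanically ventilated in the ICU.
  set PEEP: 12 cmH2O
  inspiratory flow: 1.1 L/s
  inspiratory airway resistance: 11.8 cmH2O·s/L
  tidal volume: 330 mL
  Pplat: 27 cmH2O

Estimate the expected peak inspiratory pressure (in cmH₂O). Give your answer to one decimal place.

PIP = Pplat + Raw × flow = 27 + 11.8 × 1.1 = 27 + 12.98 = 39.98 cmH2O.

40.0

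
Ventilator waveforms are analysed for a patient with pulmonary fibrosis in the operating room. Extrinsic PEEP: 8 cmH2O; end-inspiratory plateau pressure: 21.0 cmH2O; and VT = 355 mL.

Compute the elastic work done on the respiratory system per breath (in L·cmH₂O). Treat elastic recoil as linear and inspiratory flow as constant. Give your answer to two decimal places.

2.31

Elastic work ≈ ½ × (Pplat − PEEP) × Vt = 0.5 × (21.0 − 8) × 0.355 L = 0.5 × 13.0 × 0.355 = 2.308 L·cmH2O.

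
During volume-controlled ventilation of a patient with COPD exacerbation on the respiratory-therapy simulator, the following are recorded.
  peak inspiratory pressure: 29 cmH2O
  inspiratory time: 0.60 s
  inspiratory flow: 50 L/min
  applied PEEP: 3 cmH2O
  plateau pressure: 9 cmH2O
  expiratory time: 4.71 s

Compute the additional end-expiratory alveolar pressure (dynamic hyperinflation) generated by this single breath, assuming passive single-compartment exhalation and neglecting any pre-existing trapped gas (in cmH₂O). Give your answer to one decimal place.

Flow: 50 L/min ÷ 60 = 0.8333 L/s.
Vt = flow × Ti = 0.8333 L/s × 0.60 s × 1000 mL/L = 499.98 mL.
R = (PIP − Pplat)/V̇ = (29 − 9) / 0.8333 = 20.0/0.8333 = 24.001 cmH2O·s/L.
C = Vt/(Pplat − PEEP) = 499.98 / (9 − 3) = 499.98/6.0 = 83.33 mL/cmH2O.
τ = R × C = 24.001 × 0.08333 L/cmH2O = 2.0 s.
Fraction remaining = e^(−Te/τ) = e^(−4.71/2.0) = 0.09489; trapped volume = 499.98 × 0.09489 = 47.443 mL.
Additional alveolar pressure from trapping ≈ V_trapped / C = 47.443 / 83.33 = 0.5693 cmH2O.

0.6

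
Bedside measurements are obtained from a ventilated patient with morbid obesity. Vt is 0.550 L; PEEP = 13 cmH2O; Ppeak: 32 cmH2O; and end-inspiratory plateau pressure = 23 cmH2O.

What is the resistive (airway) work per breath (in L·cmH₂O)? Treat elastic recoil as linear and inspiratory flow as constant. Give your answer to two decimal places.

With constant inspiratory flow the resistive pressure is constant at PIP − Pplat = 32 − 23 = 9.0 cmH2O, so resistive work = 9.0 × 0.550 = 4.95 L·cmH2O.

4.95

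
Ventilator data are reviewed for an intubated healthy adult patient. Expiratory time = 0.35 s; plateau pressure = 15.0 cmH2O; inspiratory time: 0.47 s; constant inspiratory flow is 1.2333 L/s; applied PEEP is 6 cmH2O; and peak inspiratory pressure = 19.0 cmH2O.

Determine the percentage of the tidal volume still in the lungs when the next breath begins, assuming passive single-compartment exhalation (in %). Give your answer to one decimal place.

Vt = flow × Ti = 1.2333 L/s × 0.47 s × 1000 mL/L = 579.65 mL.
R = (PIP − Pplat)/V̇ = (19.0 − 15.0) / 1.2333 = 4.0/1.2333 = 3.243 cmH2O·s/L.
C = Vt/(Pplat − PEEP) = 579.65 / (15.0 − 6) = 579.65/9.0 = 64.406 mL/cmH2O.
τ = R × C = 3.243 × 0.06441 L/cmH2O = 0.2089 s.
Fraction remaining at end-expiration = e^(−Te/τ) = e^(−0.35/0.2089) = 0.1872 → 18.72%.

18.7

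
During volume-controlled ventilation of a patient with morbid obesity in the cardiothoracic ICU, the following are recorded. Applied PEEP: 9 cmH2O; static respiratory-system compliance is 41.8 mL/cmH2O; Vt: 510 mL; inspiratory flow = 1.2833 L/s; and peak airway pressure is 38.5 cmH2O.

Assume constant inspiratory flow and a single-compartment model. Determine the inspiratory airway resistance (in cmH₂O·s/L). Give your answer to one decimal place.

Equation of motion (constant flow): PIP = Vt/C + R·V̇ + PEEP.
R·V̇ = PIP − Vt/C − PEEP = 38.5 − 510/41.8 − 9 = 38.5 − 12.201 − 9 = 17.299 cmH2O.
R = 17.299 / 1.2833 = 13.48 cmH2O·s/L.

13.5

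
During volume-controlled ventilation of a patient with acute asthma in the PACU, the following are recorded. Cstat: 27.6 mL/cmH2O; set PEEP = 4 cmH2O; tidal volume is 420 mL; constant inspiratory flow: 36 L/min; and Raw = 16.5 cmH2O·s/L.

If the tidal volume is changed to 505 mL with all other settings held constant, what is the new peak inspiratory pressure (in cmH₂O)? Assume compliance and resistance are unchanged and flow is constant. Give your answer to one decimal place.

32.2

Flow: 36 L/min ÷ 60 = 0.6 L/s.
PIP = Vt/C + R·V̇ + PEEP (constant-flow equation of motion).
Only the elastic term changes: ΔPIP = ΔVt / C = (505 − 420) / 27.6 = 3.08 cmH2O.
Original PIP = 420/27.6 + 16.5×0.6 + 4 = 29.117 cmH2O; new PIP = 29.117 + (3.08) = 32.197 cmH2O.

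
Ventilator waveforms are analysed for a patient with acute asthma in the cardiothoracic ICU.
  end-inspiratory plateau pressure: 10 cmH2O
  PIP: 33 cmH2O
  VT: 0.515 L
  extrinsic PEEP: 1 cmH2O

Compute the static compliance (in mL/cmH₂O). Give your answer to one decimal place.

Cstat = Vt / (Pplat − PEEP) = 515 / (10 − 1) = 515 / 9.0 = 57.222 mL/cmH2O.

57.2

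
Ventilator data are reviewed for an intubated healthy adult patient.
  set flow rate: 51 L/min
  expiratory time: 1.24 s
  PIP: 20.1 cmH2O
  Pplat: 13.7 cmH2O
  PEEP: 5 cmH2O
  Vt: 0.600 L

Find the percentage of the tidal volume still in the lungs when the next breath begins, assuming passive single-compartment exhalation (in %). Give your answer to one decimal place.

9.2

Flow: 51 L/min ÷ 60 = 0.85 L/s.
R = (PIP − Pplat)/V̇ = (20.1 − 13.7) / 0.85 = 6.4/0.85 = 7.529 cmH2O·s/L.
C = Vt/(Pplat − PEEP) = 600.0 / (13.7 − 5) = 600.0/8.7 = 68.966 mL/cmH2O.
τ = R × C = 7.529 × 0.06897 L/cmH2O = 0.5193 s.
Fraction remaining at end-expiration = e^(−Te/τ) = e^(−1.24/0.5193) = 0.09183 → 9.183%.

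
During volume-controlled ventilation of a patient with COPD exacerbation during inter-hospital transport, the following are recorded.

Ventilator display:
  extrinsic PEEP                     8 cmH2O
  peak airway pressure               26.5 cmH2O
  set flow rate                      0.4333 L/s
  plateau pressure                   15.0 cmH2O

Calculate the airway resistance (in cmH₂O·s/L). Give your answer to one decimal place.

Raw = (PIP − Pplat) / flow = (26.5 − 15.0) / 0.4333 = 11.5 / 0.4333 = 26.541 cmH2O·s/L.

26.5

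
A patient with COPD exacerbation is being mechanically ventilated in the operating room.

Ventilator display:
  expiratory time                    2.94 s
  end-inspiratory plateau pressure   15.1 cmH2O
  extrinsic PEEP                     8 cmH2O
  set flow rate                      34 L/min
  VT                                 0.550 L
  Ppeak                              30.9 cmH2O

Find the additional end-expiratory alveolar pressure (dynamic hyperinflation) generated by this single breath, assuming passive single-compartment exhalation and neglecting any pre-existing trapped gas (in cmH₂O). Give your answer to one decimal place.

1.8

Flow: 34 L/min ÷ 60 = 0.5667 L/s.
R = (PIP − Pplat)/V̇ = (30.9 − 15.1) / 0.5667 = 15.8/0.5667 = 27.881 cmH2O·s/L.
C = Vt/(Pplat − PEEP) = 550.0 / (15.1 − 8) = 550.0/7.1 = 77.465 mL/cmH2O.
τ = R × C = 27.881 × 0.07747 L/cmH2O = 2.16 s.
Fraction remaining = e^(−Te/τ) = e^(−2.94/2.16) = 0.2564; trapped volume = 550.0 × 0.2564 = 141.02 mL.
Additional alveolar pressure from trapping ≈ V_trapped / C = 141.02 / 77.465 = 1.82 cmH2O.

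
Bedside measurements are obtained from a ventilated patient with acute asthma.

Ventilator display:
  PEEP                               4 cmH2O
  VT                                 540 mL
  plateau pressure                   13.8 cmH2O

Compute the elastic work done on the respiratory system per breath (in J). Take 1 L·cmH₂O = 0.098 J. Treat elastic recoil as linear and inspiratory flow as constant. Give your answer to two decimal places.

Elastic work ≈ ½ × (Pplat − PEEP) × Vt = 0.5 × (13.8 − 4) × 0.540 L = 0.5 × 9.8 × 0.540 = 2.646 L·cmH2O.
× 0.098 J/(L·cmH2O) → 0.2593 J.

0.26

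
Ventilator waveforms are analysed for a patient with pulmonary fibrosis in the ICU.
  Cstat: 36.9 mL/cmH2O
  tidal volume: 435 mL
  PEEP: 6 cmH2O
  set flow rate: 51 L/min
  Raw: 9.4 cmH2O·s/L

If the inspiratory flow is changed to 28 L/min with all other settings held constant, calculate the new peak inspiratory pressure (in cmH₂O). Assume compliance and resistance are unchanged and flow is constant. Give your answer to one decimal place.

22.2

Flow: 51 L/min ÷ 60 = 0.85 L/s.
New flow: 28 L/min ÷ 60 = 0.4667 L/s.
PIP = Vt/C + R·V̇ + PEEP (constant-flow equation of motion).
Only the resistive term changes: ΔPIP = R × ΔV̇ = 9.4 × (0.4667 − 0.85) = 9.4 × -0.3833 = -3.603 cmH2O.
Original PIP = 435/36.9 + 9.4×0.85 + 6 = 25.779 cmH2O; new PIP = 25.779 + (-3.603) = 22.176 cmH2O.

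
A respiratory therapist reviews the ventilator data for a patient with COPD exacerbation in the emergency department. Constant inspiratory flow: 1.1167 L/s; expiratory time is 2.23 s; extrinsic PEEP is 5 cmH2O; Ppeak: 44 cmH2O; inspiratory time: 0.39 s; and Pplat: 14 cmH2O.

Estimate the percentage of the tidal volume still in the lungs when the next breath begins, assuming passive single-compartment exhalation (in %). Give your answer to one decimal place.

Vt = flow × Ti = 1.1167 L/s × 0.39 s × 1000 mL/L = 435.51 mL.
R = (PIP − Pplat)/V̇ = (44 − 14) / 1.1167 = 30.0/1.1167 = 26.865 cmH2O·s/L.
C = Vt/(Pplat − PEEP) = 435.51 / (14 − 5) = 435.51/9.0 = 48.39 mL/cmH2O.
τ = R × C = 26.865 × 0.04839 L/cmH2O = 1.3 s.
Fraction remaining at end-expiration = e^(−Te/τ) = e^(−2.23/1.3) = 0.1799 → 17.99%.

18.0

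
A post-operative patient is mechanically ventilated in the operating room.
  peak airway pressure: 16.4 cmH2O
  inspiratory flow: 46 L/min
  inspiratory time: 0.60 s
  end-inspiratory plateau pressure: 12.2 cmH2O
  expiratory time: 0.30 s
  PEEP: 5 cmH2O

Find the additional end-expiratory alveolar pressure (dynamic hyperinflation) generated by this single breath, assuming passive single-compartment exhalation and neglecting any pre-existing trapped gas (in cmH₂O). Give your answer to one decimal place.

3.1

Flow: 46 L/min ÷ 60 = 0.7667 L/s.
Vt = flow × Ti = 0.7667 L/s × 0.60 s × 1000 mL/L = 460.02 mL.
R = (PIP − Pplat)/V̇ = (16.4 − 12.2) / 0.7667 = 4.2/0.7667 = 5.478 cmH2O·s/L.
C = Vt/(Pplat − PEEP) = 460.02 / (12.2 − 5) = 460.02/7.2 = 63.892 mL/cmH2O.
τ = R × C = 5.478 × 0.06389 L/cmH2O = 0.35 s.
Fraction remaining = e^(−Te/τ) = e^(−0.30/0.35) = 0.4244; trapped volume = 460.02 × 0.4244 = 195.23 mL.
Additional alveolar pressure from trapping ≈ V_trapped / C = 195.23 / 63.892 = 3.056 cmH2O.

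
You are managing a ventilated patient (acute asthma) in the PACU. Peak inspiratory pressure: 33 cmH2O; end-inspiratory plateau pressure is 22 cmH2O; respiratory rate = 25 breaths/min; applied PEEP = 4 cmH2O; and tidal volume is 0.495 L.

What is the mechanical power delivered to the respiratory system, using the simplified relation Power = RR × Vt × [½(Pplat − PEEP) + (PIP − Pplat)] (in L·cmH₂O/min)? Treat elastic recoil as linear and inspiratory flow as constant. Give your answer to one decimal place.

247.5

Per-breath work = Vt × [½(Pplat−PEEP) + (PIP−Pplat)] = 0.495 × [0.5×18.0 + 11.0] = 0.495 × 20.0 = 9.9 L·cmH2O.
Power = 25 × 9.9 = 247.5 L·cmH2O/min.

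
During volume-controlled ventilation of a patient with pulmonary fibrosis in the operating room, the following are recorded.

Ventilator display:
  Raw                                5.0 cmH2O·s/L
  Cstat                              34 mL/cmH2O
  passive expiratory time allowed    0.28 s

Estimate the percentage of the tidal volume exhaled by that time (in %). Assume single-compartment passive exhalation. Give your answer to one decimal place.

80.7

τ = R × C = 5.0 × 34 mL/cmH2O = 5.0 × 0.034 L/cmH2O = 0.17 s.
Passive exhalation: V(t)/V₀ = e^(−t/τ) = e^(−0.28/0.17) = 0.1926.
Fraction exhaled = 1 − 0.1926 = 0.8074 → 80.74%.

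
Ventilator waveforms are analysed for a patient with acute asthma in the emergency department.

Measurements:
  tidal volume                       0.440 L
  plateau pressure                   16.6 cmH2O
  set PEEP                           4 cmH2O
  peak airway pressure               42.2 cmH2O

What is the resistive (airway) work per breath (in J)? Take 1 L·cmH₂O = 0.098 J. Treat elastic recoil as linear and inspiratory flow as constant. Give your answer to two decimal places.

1.10

With constant inspiratory flow the resistive pressure is constant at PIP − Pplat = 42.2 − 16.6 = 25.6 cmH2O, so resistive work = 25.6 × 0.440 = 11.264 L·cmH2O.
× 0.098 J/(L·cmH2O) → 1.104 J.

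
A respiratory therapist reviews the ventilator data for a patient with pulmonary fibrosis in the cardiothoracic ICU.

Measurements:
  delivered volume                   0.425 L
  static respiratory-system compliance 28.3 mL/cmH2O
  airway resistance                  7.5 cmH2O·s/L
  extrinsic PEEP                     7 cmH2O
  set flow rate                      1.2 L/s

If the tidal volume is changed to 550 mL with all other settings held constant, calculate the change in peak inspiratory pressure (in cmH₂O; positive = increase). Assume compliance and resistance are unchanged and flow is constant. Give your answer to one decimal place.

PIP = Vt/C + R·V̇ + PEEP (constant-flow equation of motion).
Only the elastic term changes: ΔPIP = ΔVt / C = (550 − 425) / 28.3 = 4.417 cmH2O.

4.4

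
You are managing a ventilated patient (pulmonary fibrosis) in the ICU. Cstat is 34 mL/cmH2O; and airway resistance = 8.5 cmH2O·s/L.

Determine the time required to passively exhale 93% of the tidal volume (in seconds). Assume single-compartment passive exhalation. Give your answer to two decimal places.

τ = R × C = 8.5 × 34 mL/cmH2O = 8.5 × 0.034 L/cmH2O = 0.289 s.
Exhaled fraction f = 1 − e^(−t/τ) → t = −τ·ln(1 − f) = −0.289·ln(0.07) = 0.7685 s.

0.77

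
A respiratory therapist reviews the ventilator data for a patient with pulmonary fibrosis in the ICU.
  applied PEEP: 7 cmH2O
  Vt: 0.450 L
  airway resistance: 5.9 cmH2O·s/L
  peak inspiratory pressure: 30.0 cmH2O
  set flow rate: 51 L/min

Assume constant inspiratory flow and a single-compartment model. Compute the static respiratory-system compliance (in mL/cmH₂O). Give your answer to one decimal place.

25.0

Flow: 51 L/min ÷ 60 = 0.85 L/s.
Equation of motion (constant flow): PIP = Vt/C + R·V̇ + PEEP.
Vt/C = PIP − R·V̇ − PEEP = 30.0 − 5.9×0.85 − 7 = 30.0 − 5.015 − 7 = 17.985 cmH2O.
C = Vt / 17.985 = 450 / 17.985 = 25.021 mL/cmH2O.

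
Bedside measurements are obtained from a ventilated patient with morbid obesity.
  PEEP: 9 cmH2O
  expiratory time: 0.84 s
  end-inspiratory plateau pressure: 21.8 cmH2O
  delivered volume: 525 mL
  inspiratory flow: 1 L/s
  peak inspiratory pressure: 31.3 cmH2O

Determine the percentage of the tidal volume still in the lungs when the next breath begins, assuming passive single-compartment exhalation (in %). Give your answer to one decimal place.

11.6

R = (PIP − Pplat)/V̇ = (31.3 − 21.8) / 1 = 9.5/1 = 9.5 cmH2O·s/L.
C = Vt/(Pplat − PEEP) = 525.0 / (21.8 − 9) = 525.0/12.8 = 41.016 mL/cmH2O.
τ = R × C = 9.5 × 0.04102 L/cmH2O = 0.3897 s.
Fraction remaining at end-expiration = e^(−Te/τ) = e^(−0.84/0.3897) = 0.1158 → 11.58%.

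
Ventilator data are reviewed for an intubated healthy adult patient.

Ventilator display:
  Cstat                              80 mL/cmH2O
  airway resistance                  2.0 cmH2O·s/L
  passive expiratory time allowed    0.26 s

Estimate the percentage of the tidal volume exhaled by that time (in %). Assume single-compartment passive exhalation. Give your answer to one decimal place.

τ = R × C = 2.0 × 80 mL/cmH2O = 2.0 × 0.080 L/cmH2O = 0.16 s.
Passive exhalation: V(t)/V₀ = e^(−t/τ) = e^(−0.26/0.16) = 0.1969.
Fraction exhaled = 1 − 0.1969 = 0.8031 → 80.31%.

80.3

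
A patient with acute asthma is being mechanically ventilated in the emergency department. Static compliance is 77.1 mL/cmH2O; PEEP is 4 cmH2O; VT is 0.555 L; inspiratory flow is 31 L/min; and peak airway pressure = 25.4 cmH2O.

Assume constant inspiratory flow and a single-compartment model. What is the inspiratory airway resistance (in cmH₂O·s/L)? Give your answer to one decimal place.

Flow: 31 L/min ÷ 60 = 0.5167 L/s.
Equation of motion (constant flow): PIP = Vt/C + R·V̇ + PEEP.
R·V̇ = PIP − Vt/C − PEEP = 25.4 − 555/77.1 − 4 = 25.4 − 7.198 − 4 = 14.202 cmH2O.
R = 14.202 / 0.5167 = 27.486 cmH2O·s/L.

27.5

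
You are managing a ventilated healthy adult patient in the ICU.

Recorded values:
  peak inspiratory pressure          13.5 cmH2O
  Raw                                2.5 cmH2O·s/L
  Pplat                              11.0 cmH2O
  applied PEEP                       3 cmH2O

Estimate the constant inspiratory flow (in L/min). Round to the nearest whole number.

flow = (PIP − Pplat) / Raw = (13.5 − 11.0) / 2.5 = 1.0 L/s × 60 = 60.0 L/min.

60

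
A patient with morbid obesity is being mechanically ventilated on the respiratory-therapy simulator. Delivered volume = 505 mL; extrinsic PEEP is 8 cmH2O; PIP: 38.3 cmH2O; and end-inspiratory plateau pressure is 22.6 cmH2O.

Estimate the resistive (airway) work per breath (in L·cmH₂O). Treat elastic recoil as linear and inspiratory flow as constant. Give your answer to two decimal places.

With constant inspiratory flow the resistive pressure is constant at PIP − Pplat = 38.3 − 22.6 = 15.7 cmH2O, so resistive work = 15.7 × 0.505 = 7.929 L·cmH2O.

7.93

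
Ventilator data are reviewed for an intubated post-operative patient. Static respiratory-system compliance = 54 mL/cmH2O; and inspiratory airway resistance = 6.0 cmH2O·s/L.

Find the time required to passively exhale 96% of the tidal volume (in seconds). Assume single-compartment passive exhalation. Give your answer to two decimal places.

1.04

τ = R × C = 6.0 × 54 mL/cmH2O = 6.0 × 0.054 L/cmH2O = 0.324 s.
Exhaled fraction f = 1 − e^(−t/τ) → t = −τ·ln(1 − f) = −0.324·ln(0.04) = 1.043 s.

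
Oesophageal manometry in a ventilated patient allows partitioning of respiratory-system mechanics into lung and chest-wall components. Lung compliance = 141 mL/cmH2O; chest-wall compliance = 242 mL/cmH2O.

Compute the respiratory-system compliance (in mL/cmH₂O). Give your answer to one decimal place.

89.1

Lung and chest wall are elastances in series: 1/Crs = 1/CL + 1/Ccw.
1/Crs = 1/141 + 1/242 = 0.01122.
Crs = 89.127 mL/cmH2O.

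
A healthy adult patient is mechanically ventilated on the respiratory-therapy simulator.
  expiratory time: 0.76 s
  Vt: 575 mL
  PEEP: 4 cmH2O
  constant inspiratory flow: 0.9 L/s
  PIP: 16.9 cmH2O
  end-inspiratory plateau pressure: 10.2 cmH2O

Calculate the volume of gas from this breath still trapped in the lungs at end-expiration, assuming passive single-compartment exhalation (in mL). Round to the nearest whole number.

191

R = (PIP − Pplat)/V̇ = (16.9 − 10.2) / 0.9 = 6.7/0.9 = 7.444 cmH2O·s/L.
C = Vt/(Pplat − PEEP) = 575.0 / (10.2 − 4) = 575.0/6.2 = 92.742 mL/cmH2O.
τ = R × C = 7.444 × 0.09274 L/cmH2O = 0.6904 s.
Fraction remaining = e^(−Te/τ) = e^(−0.76/0.6904) = 0.3326.
Trapped volume = 575.0 × 0.3326 = 191.25 mL.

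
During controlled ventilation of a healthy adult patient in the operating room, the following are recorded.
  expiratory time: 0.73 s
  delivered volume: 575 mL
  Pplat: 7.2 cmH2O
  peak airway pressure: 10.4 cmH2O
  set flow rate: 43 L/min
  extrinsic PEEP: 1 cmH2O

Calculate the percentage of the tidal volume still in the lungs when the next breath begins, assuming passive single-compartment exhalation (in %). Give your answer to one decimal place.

Flow: 43 L/min ÷ 60 = 0.7167 L/s.
R = (PIP − Pplat)/V̇ = (10.4 − 7.2) / 0.7167 = 3.2/0.7167 = 4.465 cmH2O·s/L.
C = Vt/(Pplat − PEEP) = 575.0 / (7.2 − 1) = 575.0/6.2 = 92.742 mL/cmH2O.
τ = R × C = 4.465 × 0.09274 L/cmH2O = 0.4141 s.
Fraction remaining at end-expiration = e^(−Te/τ) = e^(−0.73/0.4141) = 0.1716 → 17.16%.

17.2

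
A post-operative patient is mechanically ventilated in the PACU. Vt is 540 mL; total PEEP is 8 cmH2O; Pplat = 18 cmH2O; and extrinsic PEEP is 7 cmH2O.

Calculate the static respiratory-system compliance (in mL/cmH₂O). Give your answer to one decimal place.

54.0

End-expiratory occlusion gives total PEEP = 8 cmH2O (intrinsic PEEP = 8 − 7 = 1). Use total PEEP for the elastic gradient.
Cstat = Vt / (Pplat − PEEPtotal) = 540 / (18 − 8) = 540 / 10.0 = 54.0 mL/cmH2O.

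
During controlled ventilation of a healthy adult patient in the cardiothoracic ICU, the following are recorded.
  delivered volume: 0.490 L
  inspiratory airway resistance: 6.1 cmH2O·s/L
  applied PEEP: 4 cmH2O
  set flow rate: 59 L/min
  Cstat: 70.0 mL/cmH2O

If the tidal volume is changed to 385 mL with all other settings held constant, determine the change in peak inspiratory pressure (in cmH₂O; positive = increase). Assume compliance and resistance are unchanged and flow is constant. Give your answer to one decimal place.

-1.5

PIP = Vt/C + R·V̇ + PEEP (constant-flow equation of motion).
Only the elastic term changes: ΔPIP = ΔVt / C = (385 − 490) / 70.0 = -1.5 cmH2O.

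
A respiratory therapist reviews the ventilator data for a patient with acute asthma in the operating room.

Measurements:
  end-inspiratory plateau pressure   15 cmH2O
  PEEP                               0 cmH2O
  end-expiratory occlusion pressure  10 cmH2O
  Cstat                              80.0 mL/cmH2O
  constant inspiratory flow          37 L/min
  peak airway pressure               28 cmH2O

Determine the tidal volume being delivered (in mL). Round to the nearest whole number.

End-expiratory occlusion gives total PEEP = 10 cmH2O (intrinsic PEEP = 10 − 0 = 10). Use total PEEP for the elastic gradient.
Vt = Cstat × (Pplat − PEEPtotal) = 80.0 × (15 − 10) = 80.0 × 5.0 = 400.0 mL.

400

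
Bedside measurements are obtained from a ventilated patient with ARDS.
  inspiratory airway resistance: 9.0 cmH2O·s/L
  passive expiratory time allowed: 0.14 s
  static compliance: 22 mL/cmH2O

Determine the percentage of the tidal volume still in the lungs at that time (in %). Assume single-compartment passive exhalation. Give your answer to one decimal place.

τ = R × C = 9.0 × 22 mL/cmH2O = 9.0 × 0.022 L/cmH2O = 0.198 s.
Passive exhalation: V(t)/V₀ = e^(−t/τ) = e^(−0.14/0.198) = 0.4931.
Fraction remaining = 0.4931 → 49.31%.

49.3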